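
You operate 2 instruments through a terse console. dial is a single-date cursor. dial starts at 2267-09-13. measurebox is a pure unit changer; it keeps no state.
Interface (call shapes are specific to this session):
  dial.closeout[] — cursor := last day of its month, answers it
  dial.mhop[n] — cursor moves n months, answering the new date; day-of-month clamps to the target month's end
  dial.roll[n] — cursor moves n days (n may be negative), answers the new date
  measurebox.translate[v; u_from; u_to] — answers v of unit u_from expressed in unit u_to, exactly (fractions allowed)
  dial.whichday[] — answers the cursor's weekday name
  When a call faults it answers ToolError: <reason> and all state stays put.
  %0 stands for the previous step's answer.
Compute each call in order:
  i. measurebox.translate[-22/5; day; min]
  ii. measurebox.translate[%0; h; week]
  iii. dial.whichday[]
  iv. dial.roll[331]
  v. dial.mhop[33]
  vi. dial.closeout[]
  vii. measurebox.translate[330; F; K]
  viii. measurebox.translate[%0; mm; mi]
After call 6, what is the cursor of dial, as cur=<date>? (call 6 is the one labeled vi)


Answer: cur=2271-05-31

Derivation:
I call measurebox.translate(v='-22/5', u_from='day', u_to='min'), and observe -6336.
Using measurebox.translate(v='%0', u_from='h', u_to='week'), — result: -264/7.
I try dial.whichday: Friday.
I run dial.roll(n='331'), and see 2268-08-09.
Calling dial.mhop(n='33'), and get 2271-05-09.
Then dial.closeout(), yielding 2271-05-31.
Then measurebox.translate(v='330', u_from='F', u_to='K'): 78967/180.
I invoke measurebox.translate(v='%0', u_from='mm', u_to='mi'), and observe 78967/289681920.


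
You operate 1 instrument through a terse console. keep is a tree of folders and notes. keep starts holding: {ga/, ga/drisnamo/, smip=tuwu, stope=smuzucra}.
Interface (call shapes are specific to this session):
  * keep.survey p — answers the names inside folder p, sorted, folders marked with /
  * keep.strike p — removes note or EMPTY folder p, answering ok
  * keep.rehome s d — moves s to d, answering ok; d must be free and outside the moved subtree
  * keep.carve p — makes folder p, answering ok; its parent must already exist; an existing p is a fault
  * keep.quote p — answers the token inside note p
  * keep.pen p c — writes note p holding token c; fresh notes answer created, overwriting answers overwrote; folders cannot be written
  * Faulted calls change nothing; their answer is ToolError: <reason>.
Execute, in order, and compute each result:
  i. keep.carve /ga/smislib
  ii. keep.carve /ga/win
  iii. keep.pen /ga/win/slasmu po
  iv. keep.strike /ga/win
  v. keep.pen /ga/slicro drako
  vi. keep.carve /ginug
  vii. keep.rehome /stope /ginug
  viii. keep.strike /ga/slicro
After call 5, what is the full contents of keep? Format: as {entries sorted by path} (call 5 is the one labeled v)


I use keep.carve on p→/ga/smislib, and get ok.
Calling keep.carve on p→/ga/win, → ok.
Then keep.pen on p→/ga/win/slasmu, c→po, — result: created.
Then keep.strike on p→/ga/win: ToolError: not empty.
I try keep.pen on p→/ga/slicro, c→drako, which returns created.
I try keep.carve on p→/ginug: ok.
Invoking keep.rehome on s→/stope, d→/ginug, — result: ToolError: exists.
I use keep.strike on p→/ga/slicro, and see ok.

Answer: {ga/, ga/drisnamo/, ga/slicro=drako, ga/smislib/, ga/win/, ga/win/slasmu=po, smip=tuwu, stope=smuzucra}


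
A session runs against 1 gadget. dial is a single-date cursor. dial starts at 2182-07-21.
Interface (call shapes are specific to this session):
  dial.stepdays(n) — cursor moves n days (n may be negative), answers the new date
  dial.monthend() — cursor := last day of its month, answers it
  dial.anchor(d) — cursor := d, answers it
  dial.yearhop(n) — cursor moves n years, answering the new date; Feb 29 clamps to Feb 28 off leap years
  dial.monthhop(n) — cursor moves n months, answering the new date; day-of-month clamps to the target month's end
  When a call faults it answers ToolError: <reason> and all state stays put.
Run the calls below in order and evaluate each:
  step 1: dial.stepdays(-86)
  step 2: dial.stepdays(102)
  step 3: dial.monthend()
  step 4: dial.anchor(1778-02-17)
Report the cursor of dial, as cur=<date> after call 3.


Do: dial.stepdays[-86]
See: 2182-04-26
Do: dial.stepdays[102]
See: 2182-08-06
Do: dial.monthend[]
See: 2182-08-31
Do: dial.anchor[1778-02-17]
See: 1778-02-17

Answer: cur=2182-08-31


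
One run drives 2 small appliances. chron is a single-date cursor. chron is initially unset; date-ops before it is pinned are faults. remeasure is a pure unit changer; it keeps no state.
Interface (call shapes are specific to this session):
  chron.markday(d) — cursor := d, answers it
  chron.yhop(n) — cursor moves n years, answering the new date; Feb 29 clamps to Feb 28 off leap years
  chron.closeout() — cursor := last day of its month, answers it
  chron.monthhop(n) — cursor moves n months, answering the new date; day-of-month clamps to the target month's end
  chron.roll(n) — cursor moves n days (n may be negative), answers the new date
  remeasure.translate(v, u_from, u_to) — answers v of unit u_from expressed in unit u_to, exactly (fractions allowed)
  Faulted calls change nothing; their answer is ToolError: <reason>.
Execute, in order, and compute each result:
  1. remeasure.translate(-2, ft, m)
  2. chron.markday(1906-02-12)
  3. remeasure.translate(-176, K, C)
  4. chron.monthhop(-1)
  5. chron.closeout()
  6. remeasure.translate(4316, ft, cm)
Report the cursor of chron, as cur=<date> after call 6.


// remeasure.translate(v→-2, u_from→ft, u_to→m) == -381/625
// chron.markday(d→1906-02-12) == 1906-02-12
// remeasure.translate(v→-176, u_from→K, u_to→C) == -8983/20
// chron.monthhop(n→-1) == 1906-01-12
// chron.closeout() == 1906-01-31
// remeasure.translate(v→4316, u_from→ft, u_to→cm) == 3288792/25

Answer: cur=1906-01-31


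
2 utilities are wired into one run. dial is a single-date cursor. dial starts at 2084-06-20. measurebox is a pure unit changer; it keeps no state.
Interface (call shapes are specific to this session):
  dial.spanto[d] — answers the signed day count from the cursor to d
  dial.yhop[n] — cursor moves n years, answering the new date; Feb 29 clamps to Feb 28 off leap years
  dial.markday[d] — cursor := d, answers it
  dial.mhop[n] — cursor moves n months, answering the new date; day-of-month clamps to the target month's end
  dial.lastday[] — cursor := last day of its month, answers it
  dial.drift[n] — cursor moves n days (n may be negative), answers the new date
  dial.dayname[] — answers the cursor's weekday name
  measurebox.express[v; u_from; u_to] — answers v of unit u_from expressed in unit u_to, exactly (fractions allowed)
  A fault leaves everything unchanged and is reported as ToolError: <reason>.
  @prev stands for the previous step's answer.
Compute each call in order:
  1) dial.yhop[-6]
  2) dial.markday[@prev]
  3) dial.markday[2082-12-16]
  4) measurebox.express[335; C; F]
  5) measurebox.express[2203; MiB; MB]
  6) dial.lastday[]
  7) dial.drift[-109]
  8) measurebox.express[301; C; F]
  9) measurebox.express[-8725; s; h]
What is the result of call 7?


Answer: 2082-09-13

Derivation:
Using dial.yhop on n: -6, → 2078-06-20.
Invoking dial.markday on d: @prev, and get 2078-06-20.
Invoking dial.markday on d: 2082-12-16, → 2082-12-16.
I run measurebox.express on v: 335, u_from: C, u_to: F, and see 635.
Then measurebox.express on v: 2203, u_from: MiB, u_to: MB, — result: 36093952/15625.
I call dial.lastday(), giving 2082-12-31.
Then dial.drift on n: -109, and observe 2082-09-13.
Then measurebox.express on v: 301, u_from: C, u_to: F, — result: 2869/5.
I call measurebox.express on v: -8725, u_from: s, u_to: h, — result: -349/144.


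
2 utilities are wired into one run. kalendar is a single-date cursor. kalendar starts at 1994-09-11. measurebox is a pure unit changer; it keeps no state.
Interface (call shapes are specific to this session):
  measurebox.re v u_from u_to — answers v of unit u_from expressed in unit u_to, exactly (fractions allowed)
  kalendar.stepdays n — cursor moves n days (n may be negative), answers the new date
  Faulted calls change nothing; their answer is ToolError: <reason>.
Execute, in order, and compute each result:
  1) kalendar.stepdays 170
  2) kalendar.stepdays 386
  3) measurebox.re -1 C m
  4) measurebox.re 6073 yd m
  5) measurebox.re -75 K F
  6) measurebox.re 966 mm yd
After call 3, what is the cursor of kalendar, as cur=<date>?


Answer: cur=1996-03-20

Derivation:
~$ kalendar.stepdays n='170'
  1995-02-28
~$ kalendar.stepdays n='386'
  1996-03-20
~$ measurebox.re v='-1' u_from='C' u_to='m'
  ToolError: incompatible units
~$ measurebox.re v='6073' u_from='yd' u_to='m'
  6941439/1250
~$ measurebox.re v='-75' u_from='K' u_to='F'
  -59467/100
~$ measurebox.re v='966' u_from='mm' u_to='yd'
  805/762


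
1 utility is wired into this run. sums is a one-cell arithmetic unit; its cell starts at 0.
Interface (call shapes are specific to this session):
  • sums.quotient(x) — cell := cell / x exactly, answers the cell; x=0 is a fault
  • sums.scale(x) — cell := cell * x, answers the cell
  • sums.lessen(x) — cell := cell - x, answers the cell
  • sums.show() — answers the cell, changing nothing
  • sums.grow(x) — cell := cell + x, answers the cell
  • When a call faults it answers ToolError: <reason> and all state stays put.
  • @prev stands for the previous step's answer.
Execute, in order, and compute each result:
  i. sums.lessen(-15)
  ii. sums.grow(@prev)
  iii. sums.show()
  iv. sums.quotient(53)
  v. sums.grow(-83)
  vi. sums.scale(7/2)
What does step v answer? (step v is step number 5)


Answer: -4369/53

Derivation:
Do: sums.lessen[x→-15]
See: 15
Do: sums.grow[x→@prev]
See: 30
Do: sums.show[]
See: 30
Do: sums.quotient[x→53]
See: 30/53
Do: sums.grow[x→-83]
See: -4369/53
Do: sums.scale[x→7/2]
See: -30583/106


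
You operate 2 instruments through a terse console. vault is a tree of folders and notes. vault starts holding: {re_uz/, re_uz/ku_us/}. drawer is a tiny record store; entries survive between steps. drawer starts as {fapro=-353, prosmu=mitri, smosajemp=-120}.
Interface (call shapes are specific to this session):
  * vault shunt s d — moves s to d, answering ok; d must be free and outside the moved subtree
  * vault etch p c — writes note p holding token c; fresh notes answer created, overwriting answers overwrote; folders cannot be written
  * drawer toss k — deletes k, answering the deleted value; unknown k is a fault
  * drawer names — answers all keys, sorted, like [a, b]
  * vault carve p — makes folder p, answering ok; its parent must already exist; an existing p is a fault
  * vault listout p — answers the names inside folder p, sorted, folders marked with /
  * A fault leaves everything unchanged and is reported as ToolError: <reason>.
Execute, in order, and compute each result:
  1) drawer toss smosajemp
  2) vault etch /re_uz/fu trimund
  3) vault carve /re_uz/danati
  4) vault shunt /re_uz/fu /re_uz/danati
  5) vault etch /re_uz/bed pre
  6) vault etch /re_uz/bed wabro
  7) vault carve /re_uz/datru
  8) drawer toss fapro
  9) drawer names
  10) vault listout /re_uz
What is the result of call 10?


$ drawer toss k→smosajemp
[out] -120
$ vault etch p→/re_uz/fu c→trimund
[out] created
$ vault carve p→/re_uz/danati
[out] ok
$ vault shunt s→/re_uz/fu d→/re_uz/danati
[out] ToolError: exists
$ vault etch p→/re_uz/bed c→pre
[out] created
$ vault etch p→/re_uz/bed c→wabro
[out] overwrote
$ vault carve p→/re_uz/datru
[out] ok
$ drawer toss k→fapro
[out] -353
$ drawer names
[out] [prosmu]
$ vault listout p→/re_uz
[out] [bed, danati/, datru/, fu, ku_us/]

Answer: [bed, danati/, datru/, fu, ku_us/]


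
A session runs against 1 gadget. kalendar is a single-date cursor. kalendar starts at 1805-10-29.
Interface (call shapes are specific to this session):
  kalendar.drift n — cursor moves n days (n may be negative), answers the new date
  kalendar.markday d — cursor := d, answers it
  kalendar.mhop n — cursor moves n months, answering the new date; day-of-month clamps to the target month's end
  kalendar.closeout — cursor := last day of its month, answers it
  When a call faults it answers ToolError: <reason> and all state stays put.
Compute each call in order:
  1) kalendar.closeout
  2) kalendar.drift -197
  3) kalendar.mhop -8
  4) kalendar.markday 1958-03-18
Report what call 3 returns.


Answer: 1804-08-17

Derivation:
% closeout
:: 1805-10-31
% drift n=-197
:: 1805-04-17
% mhop n=-8
:: 1804-08-17
% markday d=1958-03-18
:: 1958-03-18


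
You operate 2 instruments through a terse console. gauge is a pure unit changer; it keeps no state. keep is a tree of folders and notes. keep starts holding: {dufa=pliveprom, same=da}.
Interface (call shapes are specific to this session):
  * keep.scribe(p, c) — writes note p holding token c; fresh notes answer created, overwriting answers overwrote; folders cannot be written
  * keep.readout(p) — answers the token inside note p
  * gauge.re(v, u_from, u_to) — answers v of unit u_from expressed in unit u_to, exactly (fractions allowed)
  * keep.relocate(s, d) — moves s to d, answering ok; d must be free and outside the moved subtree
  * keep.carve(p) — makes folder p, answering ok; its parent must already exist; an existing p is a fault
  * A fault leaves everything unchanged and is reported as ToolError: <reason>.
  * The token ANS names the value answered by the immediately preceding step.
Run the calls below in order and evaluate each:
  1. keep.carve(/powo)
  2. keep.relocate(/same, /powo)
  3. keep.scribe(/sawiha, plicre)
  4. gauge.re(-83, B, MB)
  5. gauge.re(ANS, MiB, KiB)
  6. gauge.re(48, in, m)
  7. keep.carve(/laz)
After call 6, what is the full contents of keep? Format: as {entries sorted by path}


Answer: {dufa=pliveprom, powo/, same=da, sawiha=plicre}

Derivation:
Then carve on p: /powo, and see ok.
Next I call relocate on s: /same, d: /powo, and get ToolError: exists.
Calling scribe on p: /sawiha, c: plicre, giving created.
Next I call re on v: -83, u_from: B, u_to: MB, which returns -83/1000000.
Next I call re on v: ANS, u_from: MiB, u_to: KiB, and see -1328/15625.
Now I run re on v: 48, u_from: in, u_to: m, and get 762/625.
I try carve on p: /laz, → ok.


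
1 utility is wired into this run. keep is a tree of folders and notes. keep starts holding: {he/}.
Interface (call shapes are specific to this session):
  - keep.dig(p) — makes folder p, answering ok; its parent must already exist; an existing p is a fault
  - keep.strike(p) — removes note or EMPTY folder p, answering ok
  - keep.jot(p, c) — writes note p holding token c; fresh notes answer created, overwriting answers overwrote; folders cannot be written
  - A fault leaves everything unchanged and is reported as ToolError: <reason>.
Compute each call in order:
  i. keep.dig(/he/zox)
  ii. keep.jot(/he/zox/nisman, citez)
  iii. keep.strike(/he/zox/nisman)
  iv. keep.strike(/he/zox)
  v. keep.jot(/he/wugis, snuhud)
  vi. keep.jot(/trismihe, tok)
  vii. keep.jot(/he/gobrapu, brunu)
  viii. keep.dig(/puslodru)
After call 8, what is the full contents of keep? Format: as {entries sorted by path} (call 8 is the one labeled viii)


-> keep.dig(p: /he/zox)
<- ok
-> keep.jot(p: /he/zox/nisman, c: citez)
<- created
-> keep.strike(p: /he/zox/nisman)
<- ok
-> keep.strike(p: /he/zox)
<- ok
-> keep.jot(p: /he/wugis, c: snuhud)
<- created
-> keep.jot(p: /trismihe, c: tok)
<- created
-> keep.jot(p: /he/gobrapu, c: brunu)
<- created
-> keep.dig(p: /puslodru)
<- ok

Answer: {he/, he/gobrapu=brunu, he/wugis=snuhud, puslodru/, trismihe=tok}


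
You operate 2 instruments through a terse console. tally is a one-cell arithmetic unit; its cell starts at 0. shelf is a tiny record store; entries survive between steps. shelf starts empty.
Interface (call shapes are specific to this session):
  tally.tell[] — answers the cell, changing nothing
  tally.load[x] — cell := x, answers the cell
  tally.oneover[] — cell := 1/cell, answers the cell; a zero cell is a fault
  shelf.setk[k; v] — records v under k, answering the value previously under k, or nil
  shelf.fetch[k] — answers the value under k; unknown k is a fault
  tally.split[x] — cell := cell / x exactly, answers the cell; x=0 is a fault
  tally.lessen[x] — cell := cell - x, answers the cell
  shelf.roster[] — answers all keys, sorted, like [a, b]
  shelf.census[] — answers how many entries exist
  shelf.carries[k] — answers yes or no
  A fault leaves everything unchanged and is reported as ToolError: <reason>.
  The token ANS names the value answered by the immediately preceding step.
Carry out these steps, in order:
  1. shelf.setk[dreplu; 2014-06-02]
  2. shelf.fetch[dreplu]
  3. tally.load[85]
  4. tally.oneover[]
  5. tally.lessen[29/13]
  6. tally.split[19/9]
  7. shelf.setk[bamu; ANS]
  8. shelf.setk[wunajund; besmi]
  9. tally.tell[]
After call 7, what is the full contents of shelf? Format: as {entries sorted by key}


Now I run shelf.setk(k→dreplu, v→2014-06-02), → nil.
I run shelf.fetch(k→dreplu), which returns 2014-06-02.
Invoking tally.load(x→85), giving 85.
Then tally.oneover(), which returns 1/85.
Then tally.lessen(x→29/13), and observe -2452/1105.
I try tally.split(x→19/9), which returns -22068/20995.
Then shelf.setk(k→bamu, v→ANS), yielding nil.
I use shelf.setk(k→wunajund, v→besmi): nil.
Calling tally.tell, which returns -22068/20995.

Answer: {bamu=-22068/20995, dreplu=2014-06-02}


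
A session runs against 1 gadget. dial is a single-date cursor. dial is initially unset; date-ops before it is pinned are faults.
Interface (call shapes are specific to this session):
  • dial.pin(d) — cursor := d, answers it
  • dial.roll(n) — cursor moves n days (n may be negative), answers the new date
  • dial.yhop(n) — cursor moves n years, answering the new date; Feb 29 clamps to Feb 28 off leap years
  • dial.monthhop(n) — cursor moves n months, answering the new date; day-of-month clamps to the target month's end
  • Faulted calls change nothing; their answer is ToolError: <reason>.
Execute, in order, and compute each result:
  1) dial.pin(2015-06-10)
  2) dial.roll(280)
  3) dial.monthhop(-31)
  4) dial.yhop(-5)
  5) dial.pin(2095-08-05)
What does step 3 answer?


Invoking dial.pin with d: 2015-06-10, and see 2015-06-10.
I invoke dial.roll with n: 280, giving 2016-03-16.
I try dial.monthhop with n: -31, and get 2013-08-16.
Then dial.yhop with n: -5, — result: 2008-08-16.
I try dial.pin with d: 2095-08-05, and see 2095-08-05.

Answer: 2013-08-16


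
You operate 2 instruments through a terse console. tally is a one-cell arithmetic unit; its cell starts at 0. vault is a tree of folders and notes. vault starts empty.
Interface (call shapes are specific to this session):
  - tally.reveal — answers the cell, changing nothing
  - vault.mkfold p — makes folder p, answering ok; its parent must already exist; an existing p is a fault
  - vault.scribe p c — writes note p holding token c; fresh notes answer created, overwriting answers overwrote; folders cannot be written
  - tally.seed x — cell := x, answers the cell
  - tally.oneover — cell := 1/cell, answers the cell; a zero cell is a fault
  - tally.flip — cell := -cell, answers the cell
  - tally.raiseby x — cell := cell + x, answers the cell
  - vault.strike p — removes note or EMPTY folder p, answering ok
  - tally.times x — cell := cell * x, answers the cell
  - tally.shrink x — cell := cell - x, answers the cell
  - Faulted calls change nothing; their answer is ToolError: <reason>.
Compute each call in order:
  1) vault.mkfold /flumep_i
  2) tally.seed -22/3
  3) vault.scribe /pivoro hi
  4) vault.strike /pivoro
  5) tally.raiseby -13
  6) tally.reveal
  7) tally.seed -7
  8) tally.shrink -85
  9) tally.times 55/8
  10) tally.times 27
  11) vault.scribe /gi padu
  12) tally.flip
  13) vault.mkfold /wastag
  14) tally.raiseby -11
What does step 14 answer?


Answer: -57959/4

Derivation:
-- 1. vault.mkfold(p=/flumep_i) : ok
-- 2. tally.seed(x=-22/3) : -22/3
-- 3. vault.scribe(p=/pivoro, c=hi) : created
-- 4. vault.strike(p=/pivoro) : ok
-- 5. tally.raiseby(x=-13) : -61/3
-- 6. tally.reveal() : -61/3
-- 7. tally.seed(x=-7) : -7
-- 8. tally.shrink(x=-85) : 78
-- 9. tally.times(x=55/8) : 2145/4
-- 10. tally.times(x=27) : 57915/4
-- 11. vault.scribe(p=/gi, c=padu) : created
-- 12. tally.flip() : -57915/4
-- 13. vault.mkfold(p=/wastag) : ok
-- 14. tally.raiseby(x=-11) : -57959/4


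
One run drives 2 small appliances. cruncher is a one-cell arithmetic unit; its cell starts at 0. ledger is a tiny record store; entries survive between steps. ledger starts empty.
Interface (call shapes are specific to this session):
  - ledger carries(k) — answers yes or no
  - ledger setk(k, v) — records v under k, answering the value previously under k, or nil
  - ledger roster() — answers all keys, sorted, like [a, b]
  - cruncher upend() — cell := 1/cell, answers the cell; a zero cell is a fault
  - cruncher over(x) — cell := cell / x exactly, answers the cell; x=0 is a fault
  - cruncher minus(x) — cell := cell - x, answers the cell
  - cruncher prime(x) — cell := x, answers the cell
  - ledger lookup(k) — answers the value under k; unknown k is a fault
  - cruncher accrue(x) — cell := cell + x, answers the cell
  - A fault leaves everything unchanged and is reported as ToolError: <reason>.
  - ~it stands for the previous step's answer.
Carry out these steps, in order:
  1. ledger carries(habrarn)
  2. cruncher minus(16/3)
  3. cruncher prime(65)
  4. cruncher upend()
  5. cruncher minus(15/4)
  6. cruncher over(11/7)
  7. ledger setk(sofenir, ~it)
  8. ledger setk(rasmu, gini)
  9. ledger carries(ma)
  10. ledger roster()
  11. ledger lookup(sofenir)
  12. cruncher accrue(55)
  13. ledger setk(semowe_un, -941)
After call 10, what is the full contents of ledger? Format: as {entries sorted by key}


Answer: {rasmu=gini, sofenir=-6797/2860}

Derivation:
;; ledger carries(k='habrarn') == no
;; cruncher minus(x='16/3') == -16/3
;; cruncher prime(x='65') == 65
;; cruncher upend() == 1/65
;; cruncher minus(x='15/4') == -971/260
;; cruncher over(x='11/7') == -6797/2860
;; ledger setk(k='sofenir', v='~it') == nil
;; ledger setk(k='rasmu', v='gini') == nil
;; ledger carries(k='ma') == no
;; ledger roster() == [rasmu, sofenir]
;; ledger lookup(k='sofenir') == -6797/2860
;; cruncher accrue(x='55') == 150503/2860
;; ledger setk(k='semowe_un', v='-941') == nil


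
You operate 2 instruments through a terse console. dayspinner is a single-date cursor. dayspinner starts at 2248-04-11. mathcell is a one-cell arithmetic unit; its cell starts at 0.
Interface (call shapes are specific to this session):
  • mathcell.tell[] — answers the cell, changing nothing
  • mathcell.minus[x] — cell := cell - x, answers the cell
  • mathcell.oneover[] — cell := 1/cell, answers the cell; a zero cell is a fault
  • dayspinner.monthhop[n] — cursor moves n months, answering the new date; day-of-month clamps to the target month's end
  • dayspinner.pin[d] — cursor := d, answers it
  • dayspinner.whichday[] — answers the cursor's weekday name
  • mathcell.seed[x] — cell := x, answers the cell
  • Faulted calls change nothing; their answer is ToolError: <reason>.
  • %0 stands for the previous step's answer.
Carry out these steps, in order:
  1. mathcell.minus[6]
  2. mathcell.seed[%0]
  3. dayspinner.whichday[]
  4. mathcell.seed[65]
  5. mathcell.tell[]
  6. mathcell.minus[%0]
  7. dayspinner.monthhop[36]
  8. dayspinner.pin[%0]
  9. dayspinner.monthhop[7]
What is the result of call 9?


Answer: 2251-11-11

Derivation:
Now I run mathcell.minus using x='6', giving -6.
I call mathcell.seed using x='%0', → -6.
Calling dayspinner.whichday(), and get Tuesday.
I try mathcell.seed using x='65', which returns 65.
Calling mathcell.tell(): 65.
I call mathcell.minus using x='%0': 0.
Now I run dayspinner.monthhop using n='36', which returns 2251-04-11.
I call dayspinner.pin using d='%0', and get 2251-04-11.
I run dayspinner.monthhop using n='7', and get 2251-11-11.


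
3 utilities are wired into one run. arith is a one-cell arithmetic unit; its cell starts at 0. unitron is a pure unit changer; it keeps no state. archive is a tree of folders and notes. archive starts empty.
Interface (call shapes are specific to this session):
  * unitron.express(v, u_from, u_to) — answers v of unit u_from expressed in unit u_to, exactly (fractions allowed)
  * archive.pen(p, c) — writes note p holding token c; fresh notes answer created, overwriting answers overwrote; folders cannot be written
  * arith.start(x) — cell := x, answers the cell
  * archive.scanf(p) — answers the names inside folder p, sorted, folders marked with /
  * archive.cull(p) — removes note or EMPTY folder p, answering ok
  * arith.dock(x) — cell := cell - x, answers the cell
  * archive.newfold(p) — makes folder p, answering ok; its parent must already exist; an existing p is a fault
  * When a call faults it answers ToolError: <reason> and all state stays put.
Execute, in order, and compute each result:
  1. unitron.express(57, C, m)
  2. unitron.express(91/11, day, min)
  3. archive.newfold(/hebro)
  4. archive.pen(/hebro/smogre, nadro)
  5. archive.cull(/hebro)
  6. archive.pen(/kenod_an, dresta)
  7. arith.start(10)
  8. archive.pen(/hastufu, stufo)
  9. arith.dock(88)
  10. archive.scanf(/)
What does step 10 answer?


Answer: [hastufu, hebro/, kenod_an]

Derivation:
Do: unitron.express[v=57; u_from=C; u_to=m]
See: ToolError: incompatible units
Do: unitron.express[v=91/11; u_from=day; u_to=min]
See: 131040/11
Do: archive.newfold[p=/hebro]
See: ok
Do: archive.pen[p=/hebro/smogre; c=nadro]
See: created
Do: archive.cull[p=/hebro]
See: ToolError: not empty
Do: archive.pen[p=/kenod_an; c=dresta]
See: created
Do: arith.start[x=10]
See: 10
Do: archive.pen[p=/hastufu; c=stufo]
See: created
Do: arith.dock[x=88]
See: -78
Do: archive.scanf[p=/]
See: [hastufu, hebro/, kenod_an]


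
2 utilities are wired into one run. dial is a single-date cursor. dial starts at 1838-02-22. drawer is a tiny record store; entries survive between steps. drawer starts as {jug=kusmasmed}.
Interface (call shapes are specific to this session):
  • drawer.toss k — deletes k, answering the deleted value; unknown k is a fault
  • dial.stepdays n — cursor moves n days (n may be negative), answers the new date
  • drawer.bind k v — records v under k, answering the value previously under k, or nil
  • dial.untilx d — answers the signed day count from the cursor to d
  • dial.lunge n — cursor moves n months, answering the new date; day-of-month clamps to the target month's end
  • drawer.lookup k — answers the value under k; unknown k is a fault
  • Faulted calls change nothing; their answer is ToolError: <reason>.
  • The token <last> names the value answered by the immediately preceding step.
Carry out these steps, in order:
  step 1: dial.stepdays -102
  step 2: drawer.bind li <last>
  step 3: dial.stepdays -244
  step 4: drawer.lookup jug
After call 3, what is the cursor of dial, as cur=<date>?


Answer: cur=1837-03-13

Derivation:
→ stepdays(n='-102')
← 1837-11-12
→ bind(k='li', v='<last>')
← nil
→ stepdays(n='-244')
← 1837-03-13
→ lookup(k='jug')
← kusmasmed


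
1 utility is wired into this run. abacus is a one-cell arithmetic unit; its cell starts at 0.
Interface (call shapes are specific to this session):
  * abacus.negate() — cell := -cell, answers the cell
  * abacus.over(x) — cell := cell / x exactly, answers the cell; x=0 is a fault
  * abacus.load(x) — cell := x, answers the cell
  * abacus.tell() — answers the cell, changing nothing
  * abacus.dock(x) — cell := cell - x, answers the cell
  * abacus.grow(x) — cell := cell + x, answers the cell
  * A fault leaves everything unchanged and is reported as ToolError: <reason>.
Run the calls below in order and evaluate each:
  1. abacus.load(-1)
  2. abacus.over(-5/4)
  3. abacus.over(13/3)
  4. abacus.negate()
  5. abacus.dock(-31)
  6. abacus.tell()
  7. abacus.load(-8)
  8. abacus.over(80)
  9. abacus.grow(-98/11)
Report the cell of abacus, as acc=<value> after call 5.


Answer: acc=2003/65

Derivation:
I try abacus.load on x=-1, and get -1.
Now I run abacus.over on x=-5/4, — result: 4/5.
Invoking abacus.over on x=13/3, yielding 12/65.
Calling abacus.negate, yielding -12/65.
Invoking abacus.dock on x=-31, and observe 2003/65.
I invoke abacus.tell, and see 2003/65.
Then abacus.load on x=-8, giving -8.
Next I call abacus.over on x=80, → -1/10.
Next I call abacus.grow on x=-98/11, which returns -991/110.


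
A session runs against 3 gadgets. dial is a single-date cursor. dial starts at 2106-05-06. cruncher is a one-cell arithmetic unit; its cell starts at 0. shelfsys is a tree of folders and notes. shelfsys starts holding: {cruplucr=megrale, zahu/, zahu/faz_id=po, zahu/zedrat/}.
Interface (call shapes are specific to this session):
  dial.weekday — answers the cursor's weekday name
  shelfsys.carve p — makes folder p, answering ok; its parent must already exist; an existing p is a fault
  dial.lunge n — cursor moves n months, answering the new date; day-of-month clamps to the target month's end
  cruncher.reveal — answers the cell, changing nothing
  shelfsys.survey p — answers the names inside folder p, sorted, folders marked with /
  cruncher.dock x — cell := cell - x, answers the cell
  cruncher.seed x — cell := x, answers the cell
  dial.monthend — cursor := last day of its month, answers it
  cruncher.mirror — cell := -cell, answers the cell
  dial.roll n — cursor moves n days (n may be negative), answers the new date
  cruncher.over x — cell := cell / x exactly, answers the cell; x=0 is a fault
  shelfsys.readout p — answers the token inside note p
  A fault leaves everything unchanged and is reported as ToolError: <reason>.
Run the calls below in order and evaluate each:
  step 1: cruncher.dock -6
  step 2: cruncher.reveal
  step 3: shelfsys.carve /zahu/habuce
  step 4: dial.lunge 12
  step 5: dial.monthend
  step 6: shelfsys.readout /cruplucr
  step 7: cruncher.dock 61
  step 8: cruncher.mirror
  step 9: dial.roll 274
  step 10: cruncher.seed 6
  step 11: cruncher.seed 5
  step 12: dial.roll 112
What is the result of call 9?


! 1. dock(x: -6) ~> 6
! 2. reveal() ~> 6
! 3. carve(p: /zahu/habuce) ~> ok
! 4. lunge(n: 12) ~> 2107-05-06
! 5. monthend() ~> 2107-05-31
! 6. readout(p: /cruplucr) ~> megrale
! 7. dock(x: 61) ~> -55
! 8. mirror() ~> 55
! 9. roll(n: 274) ~> 2108-02-29
! 10. seed(x: 6) ~> 6
! 11. seed(x: 5) ~> 5
! 12. roll(n: 112) ~> 2108-06-20

Answer: 2108-02-29


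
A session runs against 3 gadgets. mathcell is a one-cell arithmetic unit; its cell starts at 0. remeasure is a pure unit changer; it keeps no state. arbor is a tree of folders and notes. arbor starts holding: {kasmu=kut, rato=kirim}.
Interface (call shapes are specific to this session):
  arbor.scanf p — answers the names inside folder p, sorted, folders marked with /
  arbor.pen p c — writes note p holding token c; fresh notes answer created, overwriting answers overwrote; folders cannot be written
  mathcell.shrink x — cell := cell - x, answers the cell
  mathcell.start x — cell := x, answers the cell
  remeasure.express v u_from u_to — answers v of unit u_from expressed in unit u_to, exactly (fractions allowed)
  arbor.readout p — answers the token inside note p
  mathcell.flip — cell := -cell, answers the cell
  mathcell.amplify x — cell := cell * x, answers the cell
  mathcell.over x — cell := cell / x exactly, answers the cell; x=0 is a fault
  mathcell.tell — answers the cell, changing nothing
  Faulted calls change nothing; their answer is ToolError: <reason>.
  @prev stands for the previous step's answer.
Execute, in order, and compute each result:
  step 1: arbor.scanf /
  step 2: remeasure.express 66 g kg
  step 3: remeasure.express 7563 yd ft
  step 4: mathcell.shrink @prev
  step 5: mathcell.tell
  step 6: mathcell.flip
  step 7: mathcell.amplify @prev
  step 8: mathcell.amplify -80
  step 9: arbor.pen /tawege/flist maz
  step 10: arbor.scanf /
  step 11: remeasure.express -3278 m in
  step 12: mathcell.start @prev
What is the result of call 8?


Answer: -41183257680

Derivation:
→ scanf(/)
← [kasmu, rato]
→ express(66, g, kg)
← 33/500
→ express(7563, yd, ft)
← 22689
→ shrink(@prev)
← -22689
→ tell()
← -22689
→ flip()
← 22689
→ amplify(@prev)
← 514790721
→ amplify(-80)
← -41183257680
→ pen(/tawege/flist, maz)
← ToolError: no parent
→ scanf(/)
← [kasmu, rato]
→ express(-3278, m, in)
← -16390000/127
→ start(@prev)
← -16390000/127


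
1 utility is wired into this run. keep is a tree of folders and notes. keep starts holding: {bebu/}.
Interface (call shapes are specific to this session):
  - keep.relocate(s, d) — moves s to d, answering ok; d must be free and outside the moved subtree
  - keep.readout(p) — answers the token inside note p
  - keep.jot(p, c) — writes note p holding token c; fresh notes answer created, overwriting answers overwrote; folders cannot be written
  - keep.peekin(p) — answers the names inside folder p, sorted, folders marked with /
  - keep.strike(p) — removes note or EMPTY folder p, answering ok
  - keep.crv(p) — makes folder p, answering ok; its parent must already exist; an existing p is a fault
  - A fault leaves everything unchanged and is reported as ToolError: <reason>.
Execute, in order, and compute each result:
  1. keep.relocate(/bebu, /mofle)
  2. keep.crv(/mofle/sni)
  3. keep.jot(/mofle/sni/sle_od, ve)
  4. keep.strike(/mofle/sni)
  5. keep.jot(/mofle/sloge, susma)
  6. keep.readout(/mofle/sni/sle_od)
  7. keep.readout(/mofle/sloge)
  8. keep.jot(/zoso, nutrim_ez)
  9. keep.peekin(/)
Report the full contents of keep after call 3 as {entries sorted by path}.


Answer: {mofle/, mofle/sni/, mofle/sni/sle_od=ve}

Derivation:
>>> relocate s=/bebu d=/mofle
  ok
>>> crv p=/mofle/sni
  ok
>>> jot p=/mofle/sni/sle_od c=ve
  created
>>> strike p=/mofle/sni
  ToolError: not empty
>>> jot p=/mofle/sloge c=susma
  created
>>> readout p=/mofle/sni/sle_od
  ve
>>> readout p=/mofle/sloge
  susma
>>> jot p=/zoso c=nutrim_ez
  created
>>> peekin p=/
  [mofle/, zoso]


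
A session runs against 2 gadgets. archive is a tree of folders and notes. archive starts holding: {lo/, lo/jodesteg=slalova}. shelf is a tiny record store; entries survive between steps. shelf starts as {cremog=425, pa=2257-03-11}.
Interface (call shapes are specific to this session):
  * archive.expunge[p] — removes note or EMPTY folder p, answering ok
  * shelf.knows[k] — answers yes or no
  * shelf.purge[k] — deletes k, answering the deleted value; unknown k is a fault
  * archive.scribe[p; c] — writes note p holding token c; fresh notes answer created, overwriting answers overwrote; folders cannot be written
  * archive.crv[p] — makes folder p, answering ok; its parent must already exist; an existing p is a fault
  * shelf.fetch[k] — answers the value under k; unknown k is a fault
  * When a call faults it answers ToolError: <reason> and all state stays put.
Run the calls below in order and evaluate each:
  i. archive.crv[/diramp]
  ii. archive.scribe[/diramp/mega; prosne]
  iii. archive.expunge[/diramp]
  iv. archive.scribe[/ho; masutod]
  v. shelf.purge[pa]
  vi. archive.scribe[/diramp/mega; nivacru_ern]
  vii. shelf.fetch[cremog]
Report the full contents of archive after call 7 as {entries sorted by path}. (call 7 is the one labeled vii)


Answer: {diramp/, diramp/mega=nivacru_ern, ho=masutod, lo/, lo/jodesteg=slalova}

Derivation:
==> archive.crv(/diramp)
<== ok
==> archive.scribe(/diramp/mega, prosne)
<== created
==> archive.expunge(/diramp)
<== ToolError: not empty
==> archive.scribe(/ho, masutod)
<== created
==> shelf.purge(pa)
<== 2257-03-11
==> archive.scribe(/diramp/mega, nivacru_ern)
<== overwrote
==> shelf.fetch(cremog)
<== 425


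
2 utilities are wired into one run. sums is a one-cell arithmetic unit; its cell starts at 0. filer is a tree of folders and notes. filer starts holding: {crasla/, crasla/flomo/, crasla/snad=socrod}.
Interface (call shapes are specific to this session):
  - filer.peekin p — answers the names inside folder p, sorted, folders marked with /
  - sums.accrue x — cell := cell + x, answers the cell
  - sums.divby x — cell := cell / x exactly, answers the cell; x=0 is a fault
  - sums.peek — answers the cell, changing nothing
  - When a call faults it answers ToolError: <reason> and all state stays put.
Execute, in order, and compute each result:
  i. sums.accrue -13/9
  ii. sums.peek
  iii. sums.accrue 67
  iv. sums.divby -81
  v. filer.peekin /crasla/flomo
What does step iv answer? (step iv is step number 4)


Do: sums.accrue[x→-13/9]
See: -13/9
Do: sums.peek[]
See: -13/9
Do: sums.accrue[x→67]
See: 590/9
Do: sums.divby[x→-81]
See: -590/729
Do: filer.peekin[p→/crasla/flomo]
See: []

Answer: -590/729


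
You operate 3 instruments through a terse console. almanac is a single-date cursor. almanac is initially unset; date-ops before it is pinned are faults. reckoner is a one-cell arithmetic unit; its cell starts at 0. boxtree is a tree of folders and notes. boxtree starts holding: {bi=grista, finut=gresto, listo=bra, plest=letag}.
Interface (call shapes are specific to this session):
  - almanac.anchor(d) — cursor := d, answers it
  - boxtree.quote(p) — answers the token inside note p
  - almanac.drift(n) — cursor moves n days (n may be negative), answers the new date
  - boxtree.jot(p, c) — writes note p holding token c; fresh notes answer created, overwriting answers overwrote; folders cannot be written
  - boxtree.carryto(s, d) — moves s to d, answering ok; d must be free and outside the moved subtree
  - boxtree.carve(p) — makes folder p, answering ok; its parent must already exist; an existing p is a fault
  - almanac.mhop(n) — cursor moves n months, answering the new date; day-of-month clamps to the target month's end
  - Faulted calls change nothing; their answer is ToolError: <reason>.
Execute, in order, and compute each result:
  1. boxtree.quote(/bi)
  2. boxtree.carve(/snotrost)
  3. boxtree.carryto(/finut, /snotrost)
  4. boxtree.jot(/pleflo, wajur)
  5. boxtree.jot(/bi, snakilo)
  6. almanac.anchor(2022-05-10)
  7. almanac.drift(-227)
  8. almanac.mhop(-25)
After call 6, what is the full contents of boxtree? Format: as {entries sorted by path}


Using quote using p=/bi, and get grista.
I call carve using p=/snotrost, and see ok.
Then carryto using s=/finut, d=/snotrost, and get ToolError: exists.
Using jot using p=/pleflo, c=wajur, yielding created.
Next I call jot using p=/bi, c=snakilo, yielding overwrote.
Next I call anchor using d=2022-05-10, which returns 2022-05-10.
Invoking drift using n=-227, which returns 2021-09-25.
I call mhop using n=-25: 2019-08-25.

Answer: {bi=snakilo, finut=gresto, listo=bra, pleflo=wajur, plest=letag, snotrost/}


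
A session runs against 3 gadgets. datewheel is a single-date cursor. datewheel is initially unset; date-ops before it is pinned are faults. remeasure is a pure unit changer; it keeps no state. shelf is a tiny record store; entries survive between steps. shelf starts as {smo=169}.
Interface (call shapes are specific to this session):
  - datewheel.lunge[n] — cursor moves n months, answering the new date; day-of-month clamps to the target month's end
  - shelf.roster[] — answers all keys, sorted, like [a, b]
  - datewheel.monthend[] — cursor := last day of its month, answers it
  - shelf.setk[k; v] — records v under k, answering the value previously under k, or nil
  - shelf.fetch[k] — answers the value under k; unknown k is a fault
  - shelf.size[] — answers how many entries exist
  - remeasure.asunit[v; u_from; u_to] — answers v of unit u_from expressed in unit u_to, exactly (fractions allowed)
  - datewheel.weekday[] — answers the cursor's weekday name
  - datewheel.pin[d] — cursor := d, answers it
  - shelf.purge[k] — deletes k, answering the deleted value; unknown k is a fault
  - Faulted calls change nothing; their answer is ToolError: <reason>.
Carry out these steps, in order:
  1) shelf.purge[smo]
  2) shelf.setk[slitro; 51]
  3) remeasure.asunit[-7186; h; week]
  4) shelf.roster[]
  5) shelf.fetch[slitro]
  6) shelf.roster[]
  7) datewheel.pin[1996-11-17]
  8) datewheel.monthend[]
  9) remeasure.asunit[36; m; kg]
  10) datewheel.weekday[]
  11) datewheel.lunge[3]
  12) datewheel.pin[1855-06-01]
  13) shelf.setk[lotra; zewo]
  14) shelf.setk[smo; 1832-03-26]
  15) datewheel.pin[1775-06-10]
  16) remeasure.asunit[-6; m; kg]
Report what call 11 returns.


Answer: 1997-02-28

Derivation:
;; purge(k=smo) => 169
;; setk(k=slitro, v=51) => nil
;; asunit(v=-7186, u_from=h, u_to=week) => -3593/84
;; roster() => [slitro]
;; fetch(k=slitro) => 51
;; roster() => [slitro]
;; pin(d=1996-11-17) => 1996-11-17
;; monthend() => 1996-11-30
;; asunit(v=36, u_from=m, u_to=kg) => ToolError: incompatible units
;; weekday() => Saturday
;; lunge(n=3) => 1997-02-28
;; pin(d=1855-06-01) => 1855-06-01
;; setk(k=lotra, v=zewo) => nil
;; setk(k=smo, v=1832-03-26) => nil
;; pin(d=1775-06-10) => 1775-06-10
;; asunit(v=-6, u_from=m, u_to=kg) => ToolError: incompatible units
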